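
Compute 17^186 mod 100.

69

Successive squares of 17 mod 100: 17^1≡17, 17^2≡89, 17^4≡21, 17^8≡41, 17^16≡81, 17^32≡61, 17^64≡21, 17^128≡41.
Since 186 = 2 + 8 + 16 + 32 + 128 in binary, 17^186 ≡ 89·41·81·61·41 ≡ 69 (mod 100).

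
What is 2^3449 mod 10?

The units digit of 2^n cycles with period 4: 2, 4, 8, 6, …
3449 leaves remainder 1 on division by 4, so 2^3449 ends in 2.

2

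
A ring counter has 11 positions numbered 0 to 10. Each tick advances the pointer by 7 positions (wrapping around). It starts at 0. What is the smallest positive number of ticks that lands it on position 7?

7⁻¹ ≡ 8 (mod 11) because 7·8 = 56 = 5·11 + 1.
So x ≡ 8·7 = 56 ≡ 1 (mod 11).
Check: 7·1 = 7 = 0·11 + 7.

1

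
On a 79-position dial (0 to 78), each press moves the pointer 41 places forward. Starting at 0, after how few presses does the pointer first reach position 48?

The inverse of 41 mod 79 is 27 (since 41·27 = 1107 ≡ 1).
So x ≡ 27·48 = 1296 ≡ 32 (mod 79).

32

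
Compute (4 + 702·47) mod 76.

14

702·47 = 32994.
Dividing 32994 by 76 gives quotient 434 and remainder 10.
(4 + 10) mod 76 = 14.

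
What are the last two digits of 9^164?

61

Successive squares of 9 mod 100: 9^1≡9, 9^2≡81, 9^4≡61, 9^8≡21, 9^16≡41, 9^32≡81, 9^64≡61, 9^128≡21.
164 = 4 + 32 + 128, so 9^164 ≡ 61·81·21 ≡ 61 (mod 100).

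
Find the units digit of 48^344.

6

Last digits of 8^n: 8, 4, 2, 6 (period 4).
344 leaves remainder 0 on division by 4, so 48^344 ends in 6.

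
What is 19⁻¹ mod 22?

22 = 1·19 + 3
19 = 6·3 + 1
3 = 3·1 + 0
Back-substituting gives 19·7 ≡ 1 (mod 22).

7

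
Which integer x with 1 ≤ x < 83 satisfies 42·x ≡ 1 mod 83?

83 = 1·42 + 41
42 = 1·41 + 1
41 = 41·1 + 0
Back-substituting gives 42·2 ≡ 1 (mod 83).

2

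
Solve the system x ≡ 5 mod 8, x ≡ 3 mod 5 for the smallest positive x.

13

x ≡ 3 (mod 5) gives x ∈ {3, 8, 13}.
The first of these with x mod 8 = 5 is 13.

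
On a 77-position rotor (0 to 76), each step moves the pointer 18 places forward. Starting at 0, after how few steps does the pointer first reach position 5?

The inverse of 18 mod 77 is 30 (since 18·30 = 540 ≡ 1).
So x ≡ 30·5 = 150 ≡ 73 (mod 77).
Check: 18·73 = 1314 = 17·77 + 5.

73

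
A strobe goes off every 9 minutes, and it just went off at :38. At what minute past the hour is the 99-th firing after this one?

99·9 = 891.
891 − 14·60 = 51, so 891 ≡ 51 (mod 60).
(38 + 51) mod 60 = 29.

29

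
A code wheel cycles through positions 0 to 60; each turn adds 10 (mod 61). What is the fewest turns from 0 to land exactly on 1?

55

10·55 = 550 = 9·61 + 1, so 10⁻¹ ≡ 55 (mod 61).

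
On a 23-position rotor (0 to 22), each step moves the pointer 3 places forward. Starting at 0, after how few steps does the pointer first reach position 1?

3⁻¹ ≡ 8 (mod 23) because 3·8 = 24 = 1·23 + 1.
So x ≡ 8·1 = 8 ≡ 8 (mod 23).

8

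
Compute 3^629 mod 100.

Successive squares of 3 mod 100: 3^1≡3, 3^2≡9, 3^4≡81, 3^8≡61, 3^16≡21, 3^32≡41, 3^64≡81, 3^128≡61, 3^256≡21, 3^512≡41.
Since 629 = 1 + 4 + 16 + 32 + 64 + 512 in binary, 3^629 ≡ 3·81·21·41·81·41 ≡ 83 (mod 100).

83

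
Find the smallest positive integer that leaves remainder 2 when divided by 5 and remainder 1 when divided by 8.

x ≡ 2 (mod 5) gives x ∈ {2, 7, 12, 17}.
The first of these with x mod 8 = 1 is 17.

17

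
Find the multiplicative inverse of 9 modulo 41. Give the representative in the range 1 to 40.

9·32 = 288 = 7·41 + 1, so 9⁻¹ ≡ 32 (mod 41).

32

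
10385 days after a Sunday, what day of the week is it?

Thursday

10385 = 1483·7 + 4, so 10385 mod 7 = 4.
Sunday + 4 days → Thursday.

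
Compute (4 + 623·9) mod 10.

1

623·9 = 5607.
5607 mod 10 = 7 (since 560·10 = 5600).
(4 + 7) mod 10 = 1.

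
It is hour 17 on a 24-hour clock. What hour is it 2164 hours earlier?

2164 = 90·24 + 4, so 2164 mod 24 = 4.
(17 − 4) mod 24 = 13.

13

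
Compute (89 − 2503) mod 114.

94

Dividing 2503 by 114 gives quotient 21 and remainder 109.
(89 − 109) mod 114 = 94.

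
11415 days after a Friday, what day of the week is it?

Wednesday

11415 − 1630·7 = 5, so 11415 ≡ 5 (mod 7).
Friday + 5 days → Wednesday.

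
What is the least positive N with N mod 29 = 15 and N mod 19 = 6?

44

x ≡ 6 (mod 19) gives x ∈ {6, 25, 44}.
The first of these with x mod 29 = 15 is 44.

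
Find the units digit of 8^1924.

6

Powers of 8 mod 10 repeat with period 4: 8, 4, 2, 6.
1924 leaves remainder 0 on division by 4, so 8^1924 ends in 6.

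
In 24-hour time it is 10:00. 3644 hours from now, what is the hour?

3644 mod 24 = 20 (since 151·24 = 3624).
(10 + 20) mod 24 = 6.

6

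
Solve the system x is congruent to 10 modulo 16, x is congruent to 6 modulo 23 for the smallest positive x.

282

x ≡ 10 (mod 16) gives x ∈ {10, 26, 42, 58, 74, 90, 106, 122, …}.
The first of these with x mod 23 = 6 is 282.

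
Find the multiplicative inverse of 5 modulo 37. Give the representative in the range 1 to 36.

37 = 7·5 + 2
5 = 2·2 + 1
2 = 2·1 + 0
Back-substituting gives 5·15 ≡ 1 (mod 37).

15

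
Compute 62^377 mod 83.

Square-and-reduce mod 83: 62^1≡62, 62^2≡26, 62^4≡12, 62^8≡61, 62^16≡69, 62^32≡30, 62^64≡70, 62^128≡3, 62^256≡9.
Since 377 = 1 + 8 + 16 + 32 + 64 + 256 in binary, 62^377 ≡ 62·61·69·30·70·9 ≡ 22 (mod 83).

22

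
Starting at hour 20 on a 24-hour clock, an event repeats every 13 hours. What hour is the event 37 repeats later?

37·13 = 481.
Dividing 481 by 24 gives quotient 20 and remainder 1.
(20 + 1) mod 24 = 21.

21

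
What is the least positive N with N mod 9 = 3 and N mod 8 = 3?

3

Since 8·8 ≡ 1 (mod 9), take x = 3 + 8·((3−3)·8 mod 9) = 3 + 8·0 = 3.
Check: 3 mod 9 = 3, 3 mod 8 = 3.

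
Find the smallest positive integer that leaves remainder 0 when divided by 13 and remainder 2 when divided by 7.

65

Since 7·2 ≡ 1 (mod 13), take x = 2 + 7·((0−2)·2 mod 13) = 2 + 7·9 = 65.
Check: 65 mod 13 = 0, 65 mod 7 = 2.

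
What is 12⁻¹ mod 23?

2

23 = 1·12 + 11
12 = 1·11 + 1
11 = 11·1 + 0
Back-substituting gives 12·2 ≡ 1 (mod 23).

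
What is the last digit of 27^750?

9

Powers of 7 mod 10 repeat with period 4: 7, 9, 3, 1.
750 leaves remainder 2 on division by 4, so 27^750 ends in 9.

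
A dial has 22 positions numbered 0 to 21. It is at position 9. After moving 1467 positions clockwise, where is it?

1467 = 66·22 + 15, so 1467 mod 22 = 15.
(9 + 15) mod 22 = 2.

2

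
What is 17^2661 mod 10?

The units digit of 17^n cycles with period 4: 7, 9, 3, 1, …
2661 mod 4 = 1, so the last digit matches 7^1 = 7.

7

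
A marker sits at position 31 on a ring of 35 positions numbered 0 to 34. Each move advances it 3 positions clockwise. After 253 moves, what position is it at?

253·3 = 759.
759 = 21·35 + 24, so 759 mod 35 = 24.
(31 + 24) mod 35 = 20.

20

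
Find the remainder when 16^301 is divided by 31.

16

Square-and-reduce mod 31: 16^1≡16, 16^2≡8, 16^4≡2, 16^8≡4, 16^16≡16, 16^32≡8, 16^64≡2, 16^128≡4, 16^256≡16.
301 = 1 + 4 + 8 + 32 + 256, so 16^301 ≡ 16·2·4·8·16 ≡ 16 (mod 31).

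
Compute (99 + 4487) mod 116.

4487 = 38·116 + 79, so 4487 mod 116 = 79.
(99 + 79) mod 116 = 62.

62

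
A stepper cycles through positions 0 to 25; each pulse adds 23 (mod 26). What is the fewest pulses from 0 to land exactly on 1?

17

23·17 = 391 = 15·26 + 1, so 23⁻¹ ≡ 17 (mod 26).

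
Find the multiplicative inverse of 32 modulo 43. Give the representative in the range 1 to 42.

39

43 = 1·32 + 11
32 = 2·11 + 10
11 = 1·10 + 1
10 = 10·1 + 0
Back-substituting gives 32·39 ≡ 1 (mod 43).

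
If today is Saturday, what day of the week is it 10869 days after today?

10869 − 1552·7 = 5, so 10869 ≡ 5 (mod 7).
Saturday + 5 days → Thursday.

Thursday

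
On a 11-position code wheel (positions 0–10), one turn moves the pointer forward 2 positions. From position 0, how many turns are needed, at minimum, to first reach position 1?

6

2·6 = 12 = 1·11 + 1, so 2⁻¹ ≡ 6 (mod 11).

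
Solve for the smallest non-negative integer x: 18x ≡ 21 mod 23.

5

18⁻¹ ≡ 9 (mod 23) because 18·9 = 162 = 7·23 + 1.
So x ≡ 9·21 = 189 ≡ 5 (mod 23).
Check: 18·5 = 90 = 3·23 + 21.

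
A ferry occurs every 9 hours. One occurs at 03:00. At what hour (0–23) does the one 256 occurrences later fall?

256·9 = 2304.
2304 mod 24 = 0 (since 96·24 = 2304).
(3 + 0) mod 24 = 3.

3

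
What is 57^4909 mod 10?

Last digits of 7^n: 7, 9, 3, 1 (period 4).
4909 leaves remainder 1 on division by 4, so 57^4909 ends in 7.

7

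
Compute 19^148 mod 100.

41

By repeated squaring mod 100: 19^1≡19, 19^2≡61, 19^4≡21, 19^8≡41, 19^16≡81, 19^32≡61, 19^64≡21, 19^128≡41.
Since 148 = 4 + 16 + 128 in binary, 19^148 ≡ 21·81·41 ≡ 41 (mod 100).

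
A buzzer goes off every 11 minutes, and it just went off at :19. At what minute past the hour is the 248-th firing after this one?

248·11 = 2728.
2728 − 45·60 = 28, so 2728 ≡ 28 (mod 60).
(19 + 28) mod 60 = 47.

47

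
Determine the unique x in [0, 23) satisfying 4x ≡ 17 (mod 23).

10

4⁻¹ ≡ 6 (mod 23) because 4·6 = 24 = 1·23 + 1.
So x ≡ 6·17 = 102 ≡ 10 (mod 23).
Check: 4·10 = 40 = 1·23 + 17.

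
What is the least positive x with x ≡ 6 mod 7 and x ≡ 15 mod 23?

153

x ≡ 6 (mod 7) gives x ∈ {6, 13, 20, 27, 34, 41, 48, 55, …}.
The first of these with x mod 23 = 15 is 153.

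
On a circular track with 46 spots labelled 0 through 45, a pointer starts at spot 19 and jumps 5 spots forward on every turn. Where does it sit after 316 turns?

35

316·5 = 1580.
1580 = 34·46 + 16, so 1580 mod 46 = 16.
(19 + 16) mod 46 = 35.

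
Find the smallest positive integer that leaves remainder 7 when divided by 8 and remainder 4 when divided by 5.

Since 5·5 ≡ 1 (mod 8), take x = 4 + 5·((7−4)·5 mod 8) = 4 + 5·7 = 39.
Check: 39 mod 8 = 7, 39 mod 5 = 4.

39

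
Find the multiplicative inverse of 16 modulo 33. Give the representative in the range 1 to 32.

16·31 = 496 = 15·33 + 1, so 16⁻¹ ≡ 31 (mod 33).

31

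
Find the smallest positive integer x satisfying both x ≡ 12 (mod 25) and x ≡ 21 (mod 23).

x ≡ 21 (mod 23) gives x ∈ {21, 44, 67, 90, 113, 136, 159, 182, …}.
The first of these with x mod 25 = 12 is 412.

412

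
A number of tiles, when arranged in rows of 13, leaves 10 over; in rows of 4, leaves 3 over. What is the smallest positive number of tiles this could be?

Since 4·10 ≡ 1 (mod 13), take x = 3 + 4·((10−3)·10 mod 13) = 3 + 4·5 = 23.
Check: 23 mod 13 = 10, 23 mod 4 = 3.

23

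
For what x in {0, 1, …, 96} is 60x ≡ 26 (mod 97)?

36

The inverse of 60 mod 97 is 76 (since 60·76 = 4560 ≡ 1).
So x ≡ 76·26 = 1976 ≡ 36 (mod 97).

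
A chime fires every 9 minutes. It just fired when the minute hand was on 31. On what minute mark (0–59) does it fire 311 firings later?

10

311·9 = 2799.
2799 − 46·60 = 39, so 2799 ≡ 39 (mod 60).
(31 + 39) mod 60 = 10.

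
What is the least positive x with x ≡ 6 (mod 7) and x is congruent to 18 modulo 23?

41

x ≡ 6 (mod 7) gives x ∈ {6, 13, 20, 27, 34, 41}.
The first of these with x mod 23 = 18 is 41.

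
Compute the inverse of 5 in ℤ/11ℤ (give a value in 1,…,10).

5·9 = 45 = 4·11 + 1, so 5⁻¹ ≡ 9 (mod 11).

9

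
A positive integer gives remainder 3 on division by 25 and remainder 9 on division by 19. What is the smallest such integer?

Since 19·4 ≡ 1 (mod 25), take x = 9 + 19·((3−9)·4 mod 25) = 9 + 19·1 = 28.
Check: 28 mod 25 = 3, 28 mod 19 = 9.

28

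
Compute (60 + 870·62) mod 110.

100

870·62 = 53940.
53940 − 490·110 = 40, so 53940 ≡ 40 (mod 110).
(60 + 40) mod 110 = 100.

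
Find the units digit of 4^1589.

4

Powers of 4 mod 10 repeat with period 2: 4, 6.
1589 mod 2 = 1, so the last digit matches 4^1 = 4.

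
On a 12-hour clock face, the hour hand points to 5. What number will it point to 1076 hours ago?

1076 = 89·12 + 8, so 1076 mod 12 = 8.
5 − 8 → 9 on a 12-hour dial.

9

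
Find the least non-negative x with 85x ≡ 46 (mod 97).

77

85⁻¹ ≡ 8 (mod 97) because 85·8 = 680 = 7·97 + 1.
Multiplying both sides by 8: x ≡ 8·46 = 368 ≡ 77 (mod 97).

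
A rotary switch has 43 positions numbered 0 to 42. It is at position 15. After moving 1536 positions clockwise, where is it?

3

1536 − 35·43 = 31, so 1536 ≡ 31 (mod 43).
(15 + 31) mod 43 = 3.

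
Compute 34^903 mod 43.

42

Successive squares of 34 mod 43: 34^1≡34, 34^2≡38, 34^4≡25, 34^8≡23, 34^16≡13, 34^32≡40, 34^64≡9, 34^128≡38, 34^256≡25, 34^512≡23.
Since 903 = 1 + 2 + 4 + 128 + 256 + 512 in binary, 34^903 ≡ 34·38·25·38·25·23 ≡ 42 (mod 43).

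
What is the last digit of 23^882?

The units digit of 23^n cycles with period 4: 3, 9, 7, 1, …
882 leaves remainder 2 on division by 4, so 23^882 ends in 9.

9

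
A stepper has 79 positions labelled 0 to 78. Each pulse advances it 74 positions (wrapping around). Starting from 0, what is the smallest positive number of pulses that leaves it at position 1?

79 = 1·74 + 5
74 = 14·5 + 4
5 = 1·4 + 1
4 = 4·1 + 0
Back-substituting gives 74·63 ≡ 1 (mod 79).

63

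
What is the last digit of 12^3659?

8

The units digit of 12^n cycles with period 4: 2, 4, 8, 6, …
3659 mod 4 = 3, so the last digit matches 2^3 = 8.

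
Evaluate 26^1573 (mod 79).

23

Square-and-reduce mod 79: 26^1≡26, 26^2≡44, 26^4≡40, 26^8≡20, 26^16≡5, 26^32≡25, 26^64≡72, 26^128≡49, 26^256≡31, 26^512≡13, 26^1024≡11.
1573 = 1 + 4 + 32 + 512 + 1024, so 26^1573 ≡ 26·40·25·13·11 ≡ 23 (mod 79).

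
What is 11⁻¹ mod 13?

11·6 = 66 = 5·13 + 1, so 11⁻¹ ≡ 6 (mod 13).

6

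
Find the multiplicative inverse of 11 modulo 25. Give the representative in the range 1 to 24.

16

11·16 = 176 = 7·25 + 1, so 11⁻¹ ≡ 16 (mod 25).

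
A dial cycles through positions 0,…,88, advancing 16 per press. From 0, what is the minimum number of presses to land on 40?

The inverse of 16 mod 89 is 39 (since 16·39 = 624 ≡ 1).
Multiplying both sides by 39: x ≡ 39·40 = 1560 ≡ 47 (mod 89).
Check: 16·47 = 752 = 8·89 + 40.

47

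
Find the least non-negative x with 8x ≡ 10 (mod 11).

The inverse of 8 mod 11 is 7 (since 8·7 = 56 ≡ 1).
So x ≡ 7·10 = 70 ≡ 4 (mod 11).

4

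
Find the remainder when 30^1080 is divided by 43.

21

Successive squares of 30 mod 43: 30^1≡30, 30^2≡40, 30^4≡9, 30^8≡38, 30^16≡25, 30^32≡23, 30^64≡13, 30^128≡40, 30^256≡9, 30^512≡38, 30^1024≡25.
1080 = 8 + 16 + 32 + 1024, so 30^1080 ≡ 38·25·23·25 ≡ 21 (mod 43).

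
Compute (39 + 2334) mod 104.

2334 mod 104 = 46 (since 22·104 = 2288).
(39 + 46) mod 104 = 85.

85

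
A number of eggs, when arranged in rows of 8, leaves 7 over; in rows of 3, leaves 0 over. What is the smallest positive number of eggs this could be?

x ≡ 0 (mod 3) gives x ∈ {0, 3, 6, 9, 12, 15}.
The first of these with x mod 8 = 7 is 15.

15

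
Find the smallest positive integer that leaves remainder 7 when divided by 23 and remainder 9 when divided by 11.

x ≡ 9 (mod 11) gives x ∈ {9, 20, 31, 42, 53}.
The first of these with x mod 23 = 7 is 53.

53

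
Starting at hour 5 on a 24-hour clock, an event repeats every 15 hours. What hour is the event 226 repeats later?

11

226·15 = 3390.
Dividing 3390 by 24 gives quotient 141 and remainder 6.
(5 + 6) mod 24 = 11.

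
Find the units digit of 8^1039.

Powers of 8 mod 10 repeat with period 4: 8, 4, 2, 6.
1039 mod 4 = 3, so the last digit matches 8^3 = 2.

2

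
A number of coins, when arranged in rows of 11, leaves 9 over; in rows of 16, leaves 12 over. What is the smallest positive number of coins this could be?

108

x ≡ 9 (mod 11) gives x ∈ {9, 20, 31, 42, 53, 64, 75, 86, …}.
The first of these with x mod 16 = 12 is 108.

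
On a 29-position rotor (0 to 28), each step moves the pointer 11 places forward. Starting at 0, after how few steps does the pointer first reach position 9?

14

The inverse of 11 mod 29 is 8 (since 11·8 = 88 ≡ 1).
So x ≡ 8·9 = 72 ≡ 14 (mod 29).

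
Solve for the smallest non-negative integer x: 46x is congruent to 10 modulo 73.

46⁻¹ ≡ 27 (mod 73) because 46·27 = 1242 = 17·73 + 1.
So x ≡ 27·10 = 270 ≡ 51 (mod 73).

51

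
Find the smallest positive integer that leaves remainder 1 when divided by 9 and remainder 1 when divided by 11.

1

Since 11·5 ≡ 1 (mod 9), take x = 1 + 11·((1−1)·5 mod 9) = 1 + 11·0 = 1.
Check: 1 mod 9 = 1, 1 mod 11 = 1.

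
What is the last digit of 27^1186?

9

The units digit of 27^n cycles with period 4: 7, 9, 3, 1, …
1186 mod 4 = 2, so the last digit matches 7^2 = 9.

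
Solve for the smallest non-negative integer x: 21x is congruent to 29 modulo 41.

The inverse of 21 mod 41 is 2 (since 21·2 = 42 ≡ 1).
Multiplying both sides by 2: x ≡ 2·29 = 58 ≡ 17 (mod 41).
Check: 21·17 = 357 = 8·41 + 29.

17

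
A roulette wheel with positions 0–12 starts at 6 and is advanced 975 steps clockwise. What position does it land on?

6

975 mod 13 = 0 (since 75·13 = 975).
(6 + 0) mod 13 = 6.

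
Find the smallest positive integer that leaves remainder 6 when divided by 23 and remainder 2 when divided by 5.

52

Since 5·14 ≡ 1 (mod 23), take x = 2 + 5·((6−2)·14 mod 23) = 2 + 5·10 = 52.
Check: 52 mod 23 = 6, 52 mod 5 = 2.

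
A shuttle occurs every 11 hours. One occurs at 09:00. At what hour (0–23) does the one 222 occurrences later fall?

3

222·11 = 2442.
Dividing 2442 by 24 gives quotient 101 and remainder 18.
(9 + 18) mod 24 = 3.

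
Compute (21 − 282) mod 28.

282 = 10·28 + 2, so 282 mod 28 = 2.
(21 − 2) mod 28 = 19.

19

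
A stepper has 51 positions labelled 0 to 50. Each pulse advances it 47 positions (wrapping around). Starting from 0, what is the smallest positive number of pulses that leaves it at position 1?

38

47·38 = 1786 = 35·51 + 1, so 47⁻¹ ≡ 38 (mod 51).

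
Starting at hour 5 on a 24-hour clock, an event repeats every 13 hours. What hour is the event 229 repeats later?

6

229·13 = 2977.
2977 mod 24 = 1 (since 124·24 = 2976).
(5 + 1) mod 24 = 6.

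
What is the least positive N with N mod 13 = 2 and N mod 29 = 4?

236

Since 29·9 ≡ 1 (mod 13), take x = 4 + 29·((2−4)·9 mod 13) = 4 + 29·8 = 236.
Check: 236 mod 13 = 2, 236 mod 29 = 4.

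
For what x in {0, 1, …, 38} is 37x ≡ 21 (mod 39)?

The inverse of 37 mod 39 is 19 (since 37·19 = 703 ≡ 1).
So x ≡ 19·21 = 399 ≡ 9 (mod 39).

9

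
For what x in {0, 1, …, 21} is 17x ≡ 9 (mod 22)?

The inverse of 17 mod 22 is 13 (since 17·13 = 221 ≡ 1).
So x ≡ 13·9 = 117 ≡ 7 (mod 22).
Check: 17·7 = 119 = 5·22 + 9.

7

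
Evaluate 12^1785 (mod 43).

Square-and-reduce mod 43: 12^1≡12, 12^2≡15, 12^4≡10, 12^8≡14, 12^16≡24, 12^32≡17, 12^64≡31, 12^128≡15, 12^256≡10, 12^512≡14, 12^1024≡24.
Since 1785 = 1 + 8 + 16 + 32 + 64 + 128 + 512 + 1024 in binary, 12^1785 ≡ 12·14·24·17·31·15·14·24 ≡ 42 (mod 43).

42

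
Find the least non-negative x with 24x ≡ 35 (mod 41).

10

24⁻¹ ≡ 12 (mod 41) because 24·12 = 288 = 7·41 + 1.
So x ≡ 12·35 = 420 ≡ 10 (mod 41).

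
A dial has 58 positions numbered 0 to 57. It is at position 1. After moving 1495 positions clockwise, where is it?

46

1495 mod 58 = 45 (since 25·58 = 1450).
(1 + 45) mod 58 = 46.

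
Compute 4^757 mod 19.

By repeated squaring mod 19: 4^1≡4, 4^2≡16, 4^4≡9, 4^8≡5, 4^16≡6, 4^32≡17, 4^64≡4, 4^128≡16, 4^256≡9, 4^512≡5.
757 = 1 + 4 + 16 + 32 + 64 + 128 + 512, so 4^757 ≡ 4·9·6·17·4·16·5 ≡ 4 (mod 19).

4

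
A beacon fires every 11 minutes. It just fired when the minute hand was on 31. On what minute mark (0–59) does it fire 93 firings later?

93·11 = 1023.
Dividing 1023 by 60 gives quotient 17 and remainder 3.
(31 + 3) mod 60 = 34.

34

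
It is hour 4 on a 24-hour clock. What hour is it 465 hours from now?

13

465 = 19·24 + 9, so 465 mod 24 = 9.
(4 + 9) mod 24 = 13.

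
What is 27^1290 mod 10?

9

Last digits of 7^n: 7, 9, 3, 1 (period 4).
1290 leaves remainder 2 on division by 4, so 27^1290 ends in 9.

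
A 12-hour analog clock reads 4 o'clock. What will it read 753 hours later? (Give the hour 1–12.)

1

753 − 62·12 = 9, so 753 ≡ 9 (mod 12).
4 + 9 → 1 on a 12-hour dial.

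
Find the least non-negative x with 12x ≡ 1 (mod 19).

8

The inverse of 12 mod 19 is 8 (since 12·8 = 96 ≡ 1).
Multiplying both sides by 8: x ≡ 8·1 = 8 ≡ 8 (mod 19).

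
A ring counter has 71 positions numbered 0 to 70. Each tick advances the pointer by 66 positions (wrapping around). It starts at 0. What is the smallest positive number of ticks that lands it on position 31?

8

The inverse of 66 mod 71 is 14 (since 66·14 = 924 ≡ 1).
Multiplying both sides by 14: x ≡ 14·31 = 434 ≡ 8 (mod 71).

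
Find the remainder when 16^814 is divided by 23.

Successive squares of 16 mod 23: 16^1≡16, 16^2≡3, 16^4≡9, 16^8≡12, 16^16≡6, 16^32≡13, 16^64≡8, 16^128≡18, 16^256≡2, 16^512≡4.
814 = 2 + 4 + 8 + 32 + 256 + 512, so 16^814 ≡ 3·9·12·13·2·4 ≡ 1 (mod 23).

1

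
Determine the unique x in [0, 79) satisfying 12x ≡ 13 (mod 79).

34

The inverse of 12 mod 79 is 33 (since 12·33 = 396 ≡ 1).
Multiplying both sides by 33: x ≡ 33·13 = 429 ≡ 34 (mod 79).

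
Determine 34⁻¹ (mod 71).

23

34·23 = 782 = 11·71 + 1, so 34⁻¹ ≡ 23 (mod 71).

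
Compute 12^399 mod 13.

By repeated squaring mod 13: 12^1≡12, 12^2≡1, 12^4≡1, 12^8≡1, 12^16≡1, 12^32≡1, 12^64≡1, 12^128≡1, 12^256≡1.
399 = 1 + 2 + 4 + 8 + 128 + 256, so 12^399 ≡ 12·1·1·1·1·1 ≡ 12 (mod 13).

12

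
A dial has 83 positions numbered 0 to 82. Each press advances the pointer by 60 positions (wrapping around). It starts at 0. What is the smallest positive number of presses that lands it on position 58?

48

60⁻¹ ≡ 18 (mod 83) because 60·18 = 1080 = 13·83 + 1.
So x ≡ 18·58 = 1044 ≡ 48 (mod 83).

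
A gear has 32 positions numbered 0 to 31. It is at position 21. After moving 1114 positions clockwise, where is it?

15

1114 mod 32 = 26 (since 34·32 = 1088).
(21 + 26) mod 32 = 15.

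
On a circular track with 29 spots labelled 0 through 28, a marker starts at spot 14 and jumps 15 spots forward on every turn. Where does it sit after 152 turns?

152·15 = 2280.
2280 − 78·29 = 18, so 2280 ≡ 18 (mod 29).
(14 + 18) mod 29 = 3.

3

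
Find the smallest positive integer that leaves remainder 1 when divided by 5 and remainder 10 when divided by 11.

21

Since 11·1 ≡ 1 (mod 5), take x = 10 + 11·((1−10)·1 mod 5) = 10 + 11·1 = 21.
Check: 21 mod 5 = 1, 21 mod 11 = 10.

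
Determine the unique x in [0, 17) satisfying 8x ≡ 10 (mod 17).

8⁻¹ ≡ 15 (mod 17) because 8·15 = 120 = 7·17 + 1.
So x ≡ 15·10 = 150 ≡ 14 (mod 17).

14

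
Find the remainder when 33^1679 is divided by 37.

12

By repeated squaring mod 37: 33^1≡33, 33^2≡16, 33^4≡34, 33^8≡9, 33^16≡7, 33^32≡12, 33^64≡33, 33^128≡16, 33^256≡34, 33^512≡9, 33^1024≡7.
1679 = 1 + 2 + 4 + 8 + 128 + 512 + 1024, so 33^1679 ≡ 33·16·34·9·16·9·7 ≡ 12 (mod 37).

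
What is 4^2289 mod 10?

Last digits of 4^n: 4, 6 (period 2).
2289 mod 2 = 1, so the last digit matches 4^1 = 4.

4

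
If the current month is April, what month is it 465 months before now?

July

465 = 38·12 + 9, so 465 mod 12 = 9.
April − 9 months → July.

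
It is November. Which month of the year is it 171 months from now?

171 = 14·12 + 3, so 171 mod 12 = 3.
November + 3 months → February.

February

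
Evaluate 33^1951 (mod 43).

3

By repeated squaring mod 43: 33^1≡33, 33^2≡14, 33^4≡24, 33^8≡17, 33^16≡31, 33^32≡15, 33^64≡10, 33^128≡14, 33^256≡24, 33^512≡17, 33^1024≡31.
1951 = 1 + 2 + 4 + 8 + 16 + 128 + 256 + 512 + 1024, so 33^1951 ≡ 33·14·24·17·31·14·24·17·31 ≡ 3 (mod 43).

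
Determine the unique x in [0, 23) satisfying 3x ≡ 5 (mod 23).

The inverse of 3 mod 23 is 8 (since 3·8 = 24 ≡ 1).
Multiplying both sides by 8: x ≡ 8·5 = 40 ≡ 17 (mod 23).

17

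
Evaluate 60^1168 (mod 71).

By repeated squaring mod 71: 60^1≡60, 60^2≡50, 60^4≡15, 60^8≡12, 60^16≡2, 60^32≡4, 60^64≡16, 60^128≡43, 60^256≡3, 60^512≡9, 60^1024≡10.
1168 = 16 + 128 + 1024, so 60^1168 ≡ 2·43·10 ≡ 8 (mod 71).

8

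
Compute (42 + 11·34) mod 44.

11·34 = 374.
Dividing 374 by 44 gives quotient 8 and remainder 22.
(42 + 22) mod 44 = 20.

20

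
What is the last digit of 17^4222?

9

Last digits of 7^n: 7, 9, 3, 1 (period 4).
4222 leaves remainder 2 on division by 4, so 17^4222 ends in 9.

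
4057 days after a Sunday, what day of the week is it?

4057 − 579·7 = 4, so 4057 ≡ 4 (mod 7).
Sunday + 4 days → Thursday.

Thursday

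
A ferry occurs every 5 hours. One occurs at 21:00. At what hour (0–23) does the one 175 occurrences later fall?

175·5 = 875.
875 mod 24 = 11 (since 36·24 = 864).
(21 + 11) mod 24 = 8.

8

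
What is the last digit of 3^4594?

Last digits of 3^n: 3, 9, 7, 1 (period 4).
4594 leaves remainder 2 on division by 4, so 3^4594 ends in 9.

9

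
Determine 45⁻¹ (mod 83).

45·24 = 1080 = 13·83 + 1, so 45⁻¹ ≡ 24 (mod 83).

24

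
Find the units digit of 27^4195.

3

The units digit of 27^n cycles with period 4: 7, 9, 3, 1, …
4195 mod 4 = 3, so the last digit matches 7^3 = 3.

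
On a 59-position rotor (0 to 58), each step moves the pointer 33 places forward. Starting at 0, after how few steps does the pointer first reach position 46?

The inverse of 33 mod 59 is 34 (since 33·34 = 1122 ≡ 1).
Multiplying both sides by 34: x ≡ 34·46 = 1564 ≡ 30 (mod 59).
Check: 33·30 = 990 = 16·59 + 46.

30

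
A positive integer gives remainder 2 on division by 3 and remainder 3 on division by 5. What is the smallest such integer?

8

Since 5·2 ≡ 1 (mod 3), take x = 3 + 5·((2−3)·2 mod 3) = 3 + 5·1 = 8.
Check: 8 mod 3 = 2, 8 mod 5 = 3.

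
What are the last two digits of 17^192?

Successive squares of 17 mod 100: 17^1≡17, 17^2≡89, 17^4≡21, 17^8≡41, 17^16≡81, 17^32≡61, 17^64≡21, 17^128≡41.
192 = 64 + 128, so 17^192 ≡ 21·41 ≡ 61 (mod 100).

61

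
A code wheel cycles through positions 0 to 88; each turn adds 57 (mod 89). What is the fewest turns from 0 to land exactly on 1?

57·25 = 1425 = 16·89 + 1, so 57⁻¹ ≡ 25 (mod 89).

25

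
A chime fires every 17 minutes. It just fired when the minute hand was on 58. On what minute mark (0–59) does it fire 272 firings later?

272·17 = 4624.
4624 mod 60 = 4 (since 77·60 = 4620).
(58 + 4) mod 60 = 2.

2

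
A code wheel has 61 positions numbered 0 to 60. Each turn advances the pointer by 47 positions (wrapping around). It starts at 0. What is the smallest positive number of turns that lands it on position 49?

47⁻¹ ≡ 13 (mod 61) because 47·13 = 611 = 10·61 + 1.
Multiplying both sides by 13: x ≡ 13·49 = 637 ≡ 27 (mod 61).
Check: 47·27 = 1269 = 20·61 + 49.

27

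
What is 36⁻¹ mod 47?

17

36·17 = 612 = 13·47 + 1, so 36⁻¹ ≡ 17 (mod 47).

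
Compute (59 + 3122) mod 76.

65

3122 − 41·76 = 6, so 3122 ≡ 6 (mod 76).
(59 + 6) mod 76 = 65.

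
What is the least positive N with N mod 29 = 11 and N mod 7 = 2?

156

Since 7·25 ≡ 1 (mod 29), take x = 2 + 7·((11−2)·25 mod 29) = 2 + 7·22 = 156.
Check: 156 mod 29 = 11, 156 mod 7 = 2.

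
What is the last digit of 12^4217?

2

Last digits of 2^n: 2, 4, 8, 6 (period 4).
4217 leaves remainder 1 on division by 4, so 12^4217 ends in 2.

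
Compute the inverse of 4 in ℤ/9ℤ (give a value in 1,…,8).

9 = 2·4 + 1
4 = 4·1 + 0
Back-substituting gives 4·7 ≡ 1 (mod 9).

7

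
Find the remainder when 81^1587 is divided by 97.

75

Successive squares of 81 mod 97: 81^1≡81, 81^2≡62, 81^4≡61, 81^8≡35, 81^16≡61, 81^32≡35, 81^64≡61, 81^128≡35, 81^256≡61, 81^512≡35, 81^1024≡61.
Since 1587 = 1 + 2 + 16 + 32 + 512 + 1024 in binary, 81^1587 ≡ 81·62·61·35·35·61 ≡ 75 (mod 97).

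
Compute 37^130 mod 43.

Successive squares of 37 mod 43: 37^1≡37, 37^2≡36, 37^4≡6, 37^8≡36, 37^16≡6, 37^32≡36, 37^64≡6, 37^128≡36.
130 = 2 + 128, so 37^130 ≡ 36·36 ≡ 6 (mod 43).

6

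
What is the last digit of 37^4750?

The units digit of 37^n cycles with period 4: 7, 9, 3, 1, …
4750 leaves remainder 2 on division by 4, so 37^4750 ends in 9.

9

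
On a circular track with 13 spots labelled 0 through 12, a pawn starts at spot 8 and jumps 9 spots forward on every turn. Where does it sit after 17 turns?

17·9 = 153.
153 − 11·13 = 10, so 153 ≡ 10 (mod 13).
(8 + 10) mod 13 = 5.

5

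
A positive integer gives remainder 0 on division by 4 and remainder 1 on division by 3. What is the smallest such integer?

x ≡ 1 (mod 3) gives x ∈ {1, 4}.
The first of these with x mod 4 = 0 is 4.

4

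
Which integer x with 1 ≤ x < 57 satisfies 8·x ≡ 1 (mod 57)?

8·50 = 400 = 7·57 + 1, so 8⁻¹ ≡ 50 (mod 57).

50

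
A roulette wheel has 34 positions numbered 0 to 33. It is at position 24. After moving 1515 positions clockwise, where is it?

1515 = 44·34 + 19, so 1515 mod 34 = 19.
(24 + 19) mod 34 = 9.

9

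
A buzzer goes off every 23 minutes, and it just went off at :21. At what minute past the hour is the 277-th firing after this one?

277·23 = 6371.
Dividing 6371 by 60 gives quotient 106 and remainder 11.
(21 + 11) mod 60 = 32.

32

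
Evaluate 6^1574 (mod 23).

6

Successive squares of 6 mod 23: 6^1≡6, 6^2≡13, 6^4≡8, 6^8≡18, 6^16≡2, 6^32≡4, 6^64≡16, 6^128≡3, 6^256≡9, 6^512≡12, 6^1024≡6.
Since 1574 = 2 + 4 + 32 + 512 + 1024 in binary, 6^1574 ≡ 13·8·4·12·6 ≡ 6 (mod 23).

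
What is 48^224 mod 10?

6

The units digit of 48^n cycles with period 4: 8, 4, 2, 6, …
224 mod 4 = 0, so the last digit matches 8^4 = 6.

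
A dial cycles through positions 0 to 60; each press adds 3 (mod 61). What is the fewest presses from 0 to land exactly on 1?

41

61 = 20·3 + 1
3 = 3·1 + 0
Back-substituting gives 3·41 ≡ 1 (mod 61).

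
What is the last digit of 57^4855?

Powers of 7 mod 10 repeat with period 4: 7, 9, 3, 1.
4855 mod 4 = 3, so the last digit matches 7^3 = 3.

3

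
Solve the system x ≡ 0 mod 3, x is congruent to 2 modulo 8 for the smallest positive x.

x ≡ 0 (mod 3) gives x ∈ {0, 3, 6, 9, 12, 15, 18}.
The first of these with x mod 8 = 2 is 18.

18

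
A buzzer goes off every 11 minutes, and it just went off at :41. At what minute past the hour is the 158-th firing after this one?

158·11 = 1738.
Dividing 1738 by 60 gives quotient 28 and remainder 58.
(41 + 58) mod 60 = 39.

39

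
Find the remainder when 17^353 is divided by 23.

Square-and-reduce mod 23: 17^1≡17, 17^2≡13, 17^4≡8, 17^8≡18, 17^16≡2, 17^32≡4, 17^64≡16, 17^128≡3, 17^256≡9.
353 = 1 + 32 + 64 + 256, so 17^353 ≡ 17·4·16·9 ≡ 17 (mod 23).

17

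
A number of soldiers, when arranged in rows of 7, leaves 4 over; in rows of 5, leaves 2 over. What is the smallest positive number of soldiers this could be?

32

Since 5·3 ≡ 1 (mod 7), take x = 2 + 5·((4−2)·3 mod 7) = 2 + 5·6 = 32.
Check: 32 mod 7 = 4, 32 mod 5 = 2.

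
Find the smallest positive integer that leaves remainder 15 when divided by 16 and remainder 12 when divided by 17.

x ≡ 15 (mod 16) gives x ∈ {15, 31, 47, 63}.
The first of these with x mod 17 = 12 is 63.

63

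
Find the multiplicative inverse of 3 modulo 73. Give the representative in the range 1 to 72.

49

73 = 24·3 + 1
3 = 3·1 + 0
Back-substituting gives 3·49 ≡ 1 (mod 73).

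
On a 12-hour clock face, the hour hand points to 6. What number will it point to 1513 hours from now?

7

1513 − 126·12 = 1, so 1513 ≡ 1 (mod 12).
6 + 1 → 7 on a 12-hour dial.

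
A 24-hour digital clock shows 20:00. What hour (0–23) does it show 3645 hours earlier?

3645 − 151·24 = 21, so 3645 ≡ 21 (mod 24).
(20 − 21) mod 24 = 23.

23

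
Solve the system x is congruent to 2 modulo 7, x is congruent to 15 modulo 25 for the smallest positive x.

65

x ≡ 2 (mod 7) gives x ∈ {2, 9, 16, 23, 30, 37, 44, 51, …}.
The first of these with x mod 25 = 15 is 65.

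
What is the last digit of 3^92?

1

Powers of 3 mod 10 repeat with period 4: 3, 9, 7, 1.
92 mod 4 = 0, so the last digit matches 3^4 = 1.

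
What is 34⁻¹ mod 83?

22

34·22 = 748 = 9·83 + 1, so 34⁻¹ ≡ 22 (mod 83).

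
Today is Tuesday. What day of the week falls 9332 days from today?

Wednesday

9332 − 1333·7 = 1, so 9332 ≡ 1 (mod 7).
Tuesday + 1 day → Wednesday.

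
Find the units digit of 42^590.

Last digits of 2^n: 2, 4, 8, 6 (period 4).
590 leaves remainder 2 on division by 4, so 42^590 ends in 4.

4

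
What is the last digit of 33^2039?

7

Powers of 3 mod 10 repeat with period 4: 3, 9, 7, 1.
2039 mod 4 = 3, so the last digit matches 3^3 = 7.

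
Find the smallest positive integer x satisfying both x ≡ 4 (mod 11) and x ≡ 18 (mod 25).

268

Since 25·4 ≡ 1 (mod 11), take x = 18 + 25·((4−18)·4 mod 11) = 18 + 25·10 = 268.
Check: 268 mod 11 = 4, 268 mod 25 = 18.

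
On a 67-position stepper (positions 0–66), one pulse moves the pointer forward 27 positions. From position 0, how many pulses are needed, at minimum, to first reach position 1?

27·5 = 135 = 2·67 + 1, so 27⁻¹ ≡ 5 (mod 67).

5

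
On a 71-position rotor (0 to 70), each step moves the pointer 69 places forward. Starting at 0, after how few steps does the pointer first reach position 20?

61

The inverse of 69 mod 71 is 35 (since 69·35 = 2415 ≡ 1).
Multiplying both sides by 35: x ≡ 35·20 = 700 ≡ 61 (mod 71).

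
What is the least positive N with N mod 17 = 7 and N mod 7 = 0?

7

x ≡ 0 (mod 7) gives x ∈ {0, 7}.
The first of these with x mod 17 = 7 is 7.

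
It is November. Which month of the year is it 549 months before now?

549 = 45·12 + 9, so 549 mod 12 = 9.
November − 9 months → February.

February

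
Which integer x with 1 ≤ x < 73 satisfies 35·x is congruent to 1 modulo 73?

73 = 2·35 + 3
35 = 11·3 + 2
3 = 1·2 + 1
2 = 2·1 + 0
Back-substituting gives 35·48 ≡ 1 (mod 73).

48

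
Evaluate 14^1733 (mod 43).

10

By repeated squaring mod 43: 14^1≡14, 14^2≡24, 14^4≡17, 14^8≡31, 14^16≡15, 14^32≡10, 14^64≡14, 14^128≡24, 14^256≡17, 14^512≡31, 14^1024≡15.
1733 = 1 + 4 + 64 + 128 + 512 + 1024, so 14^1733 ≡ 14·17·14·24·31·15 ≡ 10 (mod 43).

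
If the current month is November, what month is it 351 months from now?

February

351 = 29·12 + 3, so 351 mod 12 = 3.
November + 3 months → February.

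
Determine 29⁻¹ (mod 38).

38 = 1·29 + 9
29 = 3·9 + 2
9 = 4·2 + 1
2 = 2·1 + 0
Back-substituting gives 29·21 ≡ 1 (mod 38).

21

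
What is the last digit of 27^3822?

Powers of 7 mod 10 repeat with period 4: 7, 9, 3, 1.
3822 leaves remainder 2 on division by 4, so 27^3822 ends in 9.

9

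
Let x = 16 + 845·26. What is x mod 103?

845·26 = 21970.
Dividing 21970 by 103 gives quotient 213 and remainder 31.
(16 + 31) mod 103 = 47.

47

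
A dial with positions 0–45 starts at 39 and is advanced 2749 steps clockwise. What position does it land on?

28

2749 mod 46 = 35 (since 59·46 = 2714).
(39 + 35) mod 46 = 28.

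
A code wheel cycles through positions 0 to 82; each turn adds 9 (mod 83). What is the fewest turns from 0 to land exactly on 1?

83 = 9·9 + 2
9 = 4·2 + 1
2 = 2·1 + 0
Back-substituting gives 9·37 ≡ 1 (mod 83).

37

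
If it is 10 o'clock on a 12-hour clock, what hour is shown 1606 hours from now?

1606 − 133·12 = 10, so 1606 ≡ 10 (mod 12).
10 + 10 → 8 on a 12-hour dial.

8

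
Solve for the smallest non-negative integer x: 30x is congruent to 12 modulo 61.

30⁻¹ ≡ 59 (mod 61) because 30·59 = 1770 = 29·61 + 1.
Multiplying both sides by 59: x ≡ 59·12 = 708 ≡ 37 (mod 61).
Check: 30·37 = 1110 = 18·61 + 12.

37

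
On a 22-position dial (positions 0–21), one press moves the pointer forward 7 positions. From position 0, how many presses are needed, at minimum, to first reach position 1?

7·19 = 133 = 6·22 + 1, so 7⁻¹ ≡ 19 (mod 22).

19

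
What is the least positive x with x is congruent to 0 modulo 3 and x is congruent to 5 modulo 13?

18

Since 13·1 ≡ 1 (mod 3), take x = 5 + 13·((0−5)·1 mod 3) = 5 + 13·1 = 18.
Check: 18 mod 3 = 0, 18 mod 13 = 5.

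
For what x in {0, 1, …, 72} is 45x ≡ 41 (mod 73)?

22

The inverse of 45 mod 73 is 13 (since 45·13 = 585 ≡ 1).
Multiplying both sides by 13: x ≡ 13·41 = 533 ≡ 22 (mod 73).
Check: 45·22 = 990 = 13·73 + 41.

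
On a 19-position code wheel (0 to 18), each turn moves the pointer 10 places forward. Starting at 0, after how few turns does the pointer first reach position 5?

10⁻¹ ≡ 2 (mod 19) because 10·2 = 20 = 1·19 + 1.
Multiplying both sides by 2: x ≡ 2·5 = 10 ≡ 10 (mod 19).

10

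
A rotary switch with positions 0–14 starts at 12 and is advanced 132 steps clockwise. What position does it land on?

132 mod 15 = 12 (since 8·15 = 120).
(12 + 12) mod 15 = 9.

9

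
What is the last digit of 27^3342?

The units digit of 27^n cycles with period 4: 7, 9, 3, 1, …
3342 leaves remainder 2 on division by 4, so 27^3342 ends in 9.

9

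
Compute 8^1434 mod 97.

Successive squares of 8 mod 97: 8^1≡8, 8^2≡64, 8^4≡22, 8^8≡96, 8^16≡1, 8^32≡1, 8^64≡1, 8^128≡1, 8^256≡1, 8^512≡1, 8^1024≡1.
Since 1434 = 2 + 8 + 16 + 128 + 256 + 1024 in binary, 8^1434 ≡ 64·96·1·1·1·1 ≡ 33 (mod 97).

33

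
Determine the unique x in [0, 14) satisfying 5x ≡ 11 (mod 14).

5

5⁻¹ ≡ 3 (mod 14) because 5·3 = 15 = 1·14 + 1.
Multiplying both sides by 3: x ≡ 3·11 = 33 ≡ 5 (mod 14).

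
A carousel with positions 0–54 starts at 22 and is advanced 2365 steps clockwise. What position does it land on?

22

2365 − 43·55 = 0, so 2365 ≡ 0 (mod 55).
(22 + 0) mod 55 = 22.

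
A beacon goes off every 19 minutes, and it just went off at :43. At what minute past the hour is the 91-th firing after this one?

32

91·19 = 1729.
Dividing 1729 by 60 gives quotient 28 and remainder 49.
(43 + 49) mod 60 = 32.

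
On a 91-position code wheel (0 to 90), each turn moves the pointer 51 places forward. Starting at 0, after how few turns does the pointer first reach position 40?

51⁻¹ ≡ 25 (mod 91) because 51·25 = 1275 = 14·91 + 1.
Multiplying both sides by 25: x ≡ 25·40 = 1000 ≡ 90 (mod 91).

90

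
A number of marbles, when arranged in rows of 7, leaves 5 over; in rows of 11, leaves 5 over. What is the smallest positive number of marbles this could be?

x ≡ 5 (mod 7) gives x ∈ {5}.
The first of these with x mod 11 = 5 is 5.

5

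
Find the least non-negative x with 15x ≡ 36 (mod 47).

40

The inverse of 15 mod 47 is 22 (since 15·22 = 330 ≡ 1).
Multiplying both sides by 22: x ≡ 22·36 = 792 ≡ 40 (mod 47).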